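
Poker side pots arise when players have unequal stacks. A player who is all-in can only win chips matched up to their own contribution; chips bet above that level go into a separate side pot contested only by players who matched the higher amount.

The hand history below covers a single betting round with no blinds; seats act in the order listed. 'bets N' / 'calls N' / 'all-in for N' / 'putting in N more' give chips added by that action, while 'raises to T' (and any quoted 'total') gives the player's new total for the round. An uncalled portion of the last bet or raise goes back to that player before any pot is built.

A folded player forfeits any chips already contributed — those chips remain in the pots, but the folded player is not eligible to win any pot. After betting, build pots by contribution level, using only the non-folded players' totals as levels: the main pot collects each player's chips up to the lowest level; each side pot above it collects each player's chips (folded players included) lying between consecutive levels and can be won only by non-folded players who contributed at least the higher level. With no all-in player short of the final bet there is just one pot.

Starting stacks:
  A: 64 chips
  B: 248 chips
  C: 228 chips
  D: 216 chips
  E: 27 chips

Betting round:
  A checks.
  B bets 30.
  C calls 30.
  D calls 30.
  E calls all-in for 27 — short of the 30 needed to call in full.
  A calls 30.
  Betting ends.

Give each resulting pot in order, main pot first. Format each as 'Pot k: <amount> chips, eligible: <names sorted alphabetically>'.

Contributions: A=30, B=30, C=30, D=30, E=27
Pot levels (distinct totals of non-folded players): 27, 30
Layer 1-27: 27 each from A, B, C, D, E = 27*5 = 135 chips; eligible A, B, C, D, E
Layer 28-30: 3 each from A, B, C, D = 3*4 = 12 chips; eligible A, B, C, D

Pot 1: 135 chips, eligible: A, B, C, D, E
Pot 2: 12 chips, eligible: A, B, C, D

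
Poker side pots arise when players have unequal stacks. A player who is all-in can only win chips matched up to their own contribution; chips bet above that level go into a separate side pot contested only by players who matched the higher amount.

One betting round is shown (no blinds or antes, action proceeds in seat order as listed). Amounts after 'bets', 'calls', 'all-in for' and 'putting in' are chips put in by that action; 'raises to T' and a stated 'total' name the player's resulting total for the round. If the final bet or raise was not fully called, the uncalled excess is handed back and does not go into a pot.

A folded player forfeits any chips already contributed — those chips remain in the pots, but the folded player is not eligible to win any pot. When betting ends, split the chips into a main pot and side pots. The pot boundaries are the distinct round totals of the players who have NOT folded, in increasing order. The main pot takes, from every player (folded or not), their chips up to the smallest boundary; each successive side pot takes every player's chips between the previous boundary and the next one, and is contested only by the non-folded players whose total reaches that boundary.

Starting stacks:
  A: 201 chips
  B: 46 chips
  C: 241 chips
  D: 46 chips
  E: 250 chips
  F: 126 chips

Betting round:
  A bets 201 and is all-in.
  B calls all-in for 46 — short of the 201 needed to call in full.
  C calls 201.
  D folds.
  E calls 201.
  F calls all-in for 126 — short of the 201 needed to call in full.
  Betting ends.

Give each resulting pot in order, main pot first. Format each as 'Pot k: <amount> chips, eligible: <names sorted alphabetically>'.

Contributions: A=201, B=46, C=201, E=201, F=126
Folded: D
Pot levels (distinct totals of non-folded players): 46, 126, 201
Layer 1-46: 46 each from A, B, C, E, F = 46*5 = 230 chips; eligible A, B, C, E, F
Layer 47-126: 80 each from A, C, E, F = 80*4 = 320 chips; eligible A, C, E, F
Layer 127-201: 75 each from A, C, E = 75*3 = 225 chips; eligible A, C, E

Pot 1: 230 chips, eligible: A, B, C, E, F
Pot 2: 320 chips, eligible: A, C, E, F
Pot 3: 225 chips, eligible: A, C, E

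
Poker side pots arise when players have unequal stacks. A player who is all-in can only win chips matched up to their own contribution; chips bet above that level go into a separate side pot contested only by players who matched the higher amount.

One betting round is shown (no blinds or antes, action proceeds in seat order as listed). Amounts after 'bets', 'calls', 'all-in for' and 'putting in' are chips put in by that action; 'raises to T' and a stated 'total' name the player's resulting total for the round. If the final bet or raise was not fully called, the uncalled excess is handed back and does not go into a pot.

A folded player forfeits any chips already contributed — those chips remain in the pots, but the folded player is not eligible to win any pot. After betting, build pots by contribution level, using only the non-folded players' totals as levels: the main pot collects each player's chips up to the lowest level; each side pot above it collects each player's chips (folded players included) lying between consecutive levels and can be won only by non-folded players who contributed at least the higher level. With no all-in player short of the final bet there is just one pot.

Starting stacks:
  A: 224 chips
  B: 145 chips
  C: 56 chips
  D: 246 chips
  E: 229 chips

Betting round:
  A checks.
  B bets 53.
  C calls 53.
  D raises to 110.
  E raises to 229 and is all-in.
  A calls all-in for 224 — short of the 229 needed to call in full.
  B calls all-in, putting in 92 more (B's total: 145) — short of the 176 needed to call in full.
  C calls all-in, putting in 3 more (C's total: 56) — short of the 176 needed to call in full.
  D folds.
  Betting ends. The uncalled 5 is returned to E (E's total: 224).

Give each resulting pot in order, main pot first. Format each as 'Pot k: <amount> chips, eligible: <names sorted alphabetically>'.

Pot 1: 280 chips, eligible: A, B, C, E
Pot 2: 321 chips, eligible: A, B, E
Pot 3: 158 chips, eligible: A, E

Derivation:
Contributions (after 5 returned to E): A=224, B=145, C=56, D=110, E=224
Folded: D
Pot levels (distinct totals of non-folded players): 56, 145, 224
Layer 1-56: 56 each from A, B, C, D, E = 56*5 = 280 chips; eligible A, B, C, E
Layer 57-145: A 89 + B 89 + D 54 + E 89 = 321 chips; eligible A, B, E
Layer 146-224: 79 each from A, E = 79*2 = 158 chips; eligible A, E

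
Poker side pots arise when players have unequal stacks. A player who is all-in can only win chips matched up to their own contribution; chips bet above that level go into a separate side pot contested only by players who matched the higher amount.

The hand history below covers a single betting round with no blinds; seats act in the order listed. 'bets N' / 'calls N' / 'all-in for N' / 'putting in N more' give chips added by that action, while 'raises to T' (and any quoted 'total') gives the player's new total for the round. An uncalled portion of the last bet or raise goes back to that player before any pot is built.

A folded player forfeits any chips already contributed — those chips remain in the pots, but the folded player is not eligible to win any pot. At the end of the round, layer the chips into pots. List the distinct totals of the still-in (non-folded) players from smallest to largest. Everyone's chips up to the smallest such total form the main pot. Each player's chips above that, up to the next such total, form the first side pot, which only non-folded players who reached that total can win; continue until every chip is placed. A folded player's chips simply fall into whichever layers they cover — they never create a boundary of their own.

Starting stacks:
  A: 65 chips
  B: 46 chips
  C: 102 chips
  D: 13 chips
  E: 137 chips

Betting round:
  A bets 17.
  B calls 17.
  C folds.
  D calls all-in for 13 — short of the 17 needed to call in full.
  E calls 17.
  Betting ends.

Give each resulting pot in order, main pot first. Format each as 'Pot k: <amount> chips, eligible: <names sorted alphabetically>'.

Contributions: A=17, B=17, D=13, E=17
Folded: C
Pot levels (distinct totals of non-folded players): 13, 17
Layer 1-13: 13 each from A, B, D, E = 13*4 = 52 chips; eligible A, B, D, E
Layer 14-17: 4 each from A, B, E = 4*3 = 12 chips; eligible A, B, E

Pot 1: 52 chips, eligible: A, B, D, E
Pot 2: 12 chips, eligible: A, B, E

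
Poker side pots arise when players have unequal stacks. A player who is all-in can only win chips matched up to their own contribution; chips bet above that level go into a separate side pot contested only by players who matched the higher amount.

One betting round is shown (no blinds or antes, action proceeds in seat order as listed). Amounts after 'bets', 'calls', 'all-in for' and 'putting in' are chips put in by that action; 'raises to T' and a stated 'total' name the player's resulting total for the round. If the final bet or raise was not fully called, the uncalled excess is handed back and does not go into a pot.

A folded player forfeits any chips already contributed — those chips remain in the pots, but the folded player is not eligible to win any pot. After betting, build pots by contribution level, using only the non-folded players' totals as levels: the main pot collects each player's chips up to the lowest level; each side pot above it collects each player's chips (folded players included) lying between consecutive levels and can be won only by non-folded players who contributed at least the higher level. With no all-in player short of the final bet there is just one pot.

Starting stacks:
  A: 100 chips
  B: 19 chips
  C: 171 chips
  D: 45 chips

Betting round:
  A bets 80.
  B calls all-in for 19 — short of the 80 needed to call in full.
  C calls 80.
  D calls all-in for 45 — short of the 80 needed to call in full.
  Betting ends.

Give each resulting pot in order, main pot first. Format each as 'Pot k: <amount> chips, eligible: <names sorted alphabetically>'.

Contributions: A=80, B=19, C=80, D=45
Pot levels (distinct totals of non-folded players): 19, 45, 80
Layer 1-19: 19 each from A, B, C, D = 19*4 = 76 chips; eligible A, B, C, D
Layer 20-45: 26 each from A, C, D = 26*3 = 78 chips; eligible A, C, D
Layer 46-80: 35 each from A, C = 35*2 = 70 chips; eligible A, C

Pot 1: 76 chips, eligible: A, B, C, D
Pot 2: 78 chips, eligible: A, C, D
Pot 3: 70 chips, eligible: A, C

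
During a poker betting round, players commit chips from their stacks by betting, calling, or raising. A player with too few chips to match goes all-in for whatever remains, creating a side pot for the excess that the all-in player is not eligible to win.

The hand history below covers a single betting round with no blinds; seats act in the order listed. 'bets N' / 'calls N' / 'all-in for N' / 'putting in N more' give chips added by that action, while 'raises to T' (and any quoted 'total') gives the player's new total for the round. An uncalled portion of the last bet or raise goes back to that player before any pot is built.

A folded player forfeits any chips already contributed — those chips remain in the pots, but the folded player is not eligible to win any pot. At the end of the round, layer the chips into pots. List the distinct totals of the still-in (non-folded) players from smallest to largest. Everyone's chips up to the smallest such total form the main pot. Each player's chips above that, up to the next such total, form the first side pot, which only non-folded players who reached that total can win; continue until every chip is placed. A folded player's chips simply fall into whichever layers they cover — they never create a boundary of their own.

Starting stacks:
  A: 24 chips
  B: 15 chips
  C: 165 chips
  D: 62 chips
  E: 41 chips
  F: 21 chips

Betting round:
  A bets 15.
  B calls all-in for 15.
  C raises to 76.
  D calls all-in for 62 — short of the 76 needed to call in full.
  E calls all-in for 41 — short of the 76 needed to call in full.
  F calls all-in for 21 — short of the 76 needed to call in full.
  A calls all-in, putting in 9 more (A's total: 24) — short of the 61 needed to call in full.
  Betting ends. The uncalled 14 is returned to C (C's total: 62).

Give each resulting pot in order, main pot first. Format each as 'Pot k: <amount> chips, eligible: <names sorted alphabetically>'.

Pot 1: 90 chips, eligible: A, B, C, D, E, F
Pot 2: 30 chips, eligible: A, C, D, E, F
Pot 3: 12 chips, eligible: A, C, D, E
Pot 4: 51 chips, eligible: C, D, E
Pot 5: 42 chips, eligible: C, D

Derivation:
Contributions (after 14 returned to C): A=24, B=15, C=62, D=62, E=41, F=21
Pot levels (distinct totals of non-folded players): 15, 21, 24, 41, 62
Layer 1-15: 15 each from A, B, C, D, E, F = 15*6 = 90 chips; eligible A, B, C, D, E, F
Layer 16-21: 6 each from A, C, D, E, F = 6*5 = 30 chips; eligible A, C, D, E, F
Layer 22-24: 3 each from A, C, D, E = 3*4 = 12 chips; eligible A, C, D, E
Layer 25-41: 17 each from C, D, E = 17*3 = 51 chips; eligible C, D, E
Layer 42-62: 21 each from C, D = 21*2 = 42 chips; eligible C, D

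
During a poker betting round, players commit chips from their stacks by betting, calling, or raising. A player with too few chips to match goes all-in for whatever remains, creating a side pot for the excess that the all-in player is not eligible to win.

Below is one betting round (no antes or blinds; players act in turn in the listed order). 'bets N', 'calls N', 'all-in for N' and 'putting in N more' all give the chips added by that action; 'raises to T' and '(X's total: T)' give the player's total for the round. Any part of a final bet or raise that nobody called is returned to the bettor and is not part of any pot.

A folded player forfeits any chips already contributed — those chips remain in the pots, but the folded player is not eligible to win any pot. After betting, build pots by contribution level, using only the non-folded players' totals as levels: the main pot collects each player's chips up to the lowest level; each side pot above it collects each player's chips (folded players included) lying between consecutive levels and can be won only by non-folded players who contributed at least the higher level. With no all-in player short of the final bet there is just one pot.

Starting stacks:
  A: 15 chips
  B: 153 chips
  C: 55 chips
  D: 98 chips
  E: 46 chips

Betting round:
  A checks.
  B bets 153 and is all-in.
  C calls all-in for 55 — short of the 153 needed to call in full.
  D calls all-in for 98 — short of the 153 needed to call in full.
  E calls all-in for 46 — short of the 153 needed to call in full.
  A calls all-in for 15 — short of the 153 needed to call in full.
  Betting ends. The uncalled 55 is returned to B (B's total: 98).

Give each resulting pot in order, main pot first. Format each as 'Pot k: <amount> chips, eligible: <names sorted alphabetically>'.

Contributions (after 55 returned to B): A=15, B=98, C=55, D=98, E=46
Pot levels (distinct totals of non-folded players): 15, 46, 55, 98
Layer 1-15: 15 each from A, B, C, D, E = 15*5 = 75 chips; eligible A, B, C, D, E
Layer 16-46: 31 each from B, C, D, E = 31*4 = 124 chips; eligible B, C, D, E
Layer 47-55: 9 each from B, C, D = 9*3 = 27 chips; eligible B, C, D
Layer 56-98: 43 each from B, D = 43*2 = 86 chips; eligible B, D

Pot 1: 75 chips, eligible: A, B, C, D, E
Pot 2: 124 chips, eligible: B, C, D, E
Pot 3: 27 chips, eligible: B, C, D
Pot 4: 86 chips, eligible: B, D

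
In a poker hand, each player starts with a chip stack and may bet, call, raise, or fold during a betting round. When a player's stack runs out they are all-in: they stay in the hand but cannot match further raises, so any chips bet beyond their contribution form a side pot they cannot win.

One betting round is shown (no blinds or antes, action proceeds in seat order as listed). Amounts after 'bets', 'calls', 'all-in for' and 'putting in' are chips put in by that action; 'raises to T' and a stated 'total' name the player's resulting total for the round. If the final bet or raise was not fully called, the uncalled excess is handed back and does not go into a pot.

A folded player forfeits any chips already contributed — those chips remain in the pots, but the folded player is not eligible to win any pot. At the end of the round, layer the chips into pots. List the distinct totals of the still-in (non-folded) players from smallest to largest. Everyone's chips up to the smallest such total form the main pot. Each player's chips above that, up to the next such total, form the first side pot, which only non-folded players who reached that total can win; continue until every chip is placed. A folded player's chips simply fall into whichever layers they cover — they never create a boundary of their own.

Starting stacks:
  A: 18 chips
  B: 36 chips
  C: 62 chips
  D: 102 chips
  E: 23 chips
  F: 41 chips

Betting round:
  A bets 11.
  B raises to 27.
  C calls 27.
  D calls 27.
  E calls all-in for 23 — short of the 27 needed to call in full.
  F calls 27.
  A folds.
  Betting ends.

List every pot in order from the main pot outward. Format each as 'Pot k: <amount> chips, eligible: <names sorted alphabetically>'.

Contributions: A=11, B=27, C=27, D=27, E=23, F=27
Folded: A
Pot levels (distinct totals of non-folded players): 23, 27
Layer 1-23: A 11 + B 23 + C 23 + D 23 + E 23 + F 23 = 126 chips; eligible B, C, D, E, F
Layer 24-27: 4 each from B, C, D, F = 4*4 = 16 chips; eligible B, C, D, F

Pot 1: 126 chips, eligible: B, C, D, E, F
Pot 2: 16 chips, eligible: B, C, D, F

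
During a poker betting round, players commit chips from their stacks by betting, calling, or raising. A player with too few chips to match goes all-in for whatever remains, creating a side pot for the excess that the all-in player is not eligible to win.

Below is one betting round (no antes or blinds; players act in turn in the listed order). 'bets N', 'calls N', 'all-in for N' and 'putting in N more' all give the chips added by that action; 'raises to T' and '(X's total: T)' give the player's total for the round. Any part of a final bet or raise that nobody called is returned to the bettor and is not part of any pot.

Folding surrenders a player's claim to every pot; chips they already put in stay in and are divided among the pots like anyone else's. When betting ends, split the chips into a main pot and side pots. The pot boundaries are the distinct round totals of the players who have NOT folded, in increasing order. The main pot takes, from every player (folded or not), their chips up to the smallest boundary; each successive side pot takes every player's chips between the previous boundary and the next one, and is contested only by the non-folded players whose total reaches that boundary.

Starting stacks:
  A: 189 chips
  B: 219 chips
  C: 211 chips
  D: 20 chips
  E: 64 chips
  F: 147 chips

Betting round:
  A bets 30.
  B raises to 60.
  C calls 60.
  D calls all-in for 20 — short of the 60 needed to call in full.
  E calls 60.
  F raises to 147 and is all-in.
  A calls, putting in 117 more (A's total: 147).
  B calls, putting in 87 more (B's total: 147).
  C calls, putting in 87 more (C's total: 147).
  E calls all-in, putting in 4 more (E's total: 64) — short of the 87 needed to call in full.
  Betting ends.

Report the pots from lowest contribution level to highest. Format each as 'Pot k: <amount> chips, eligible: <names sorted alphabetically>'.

Pot 1: 120 chips, eligible: A, B, C, D, E, F
Pot 2: 220 chips, eligible: A, B, C, E, F
Pot 3: 332 chips, eligible: A, B, C, F

Derivation:
Contributions: A=147, B=147, C=147, D=20, E=64, F=147
Pot levels (distinct totals of non-folded players): 20, 64, 147
Layer 1-20: 20 each from A, B, C, D, E, F = 20*6 = 120 chips; eligible A, B, C, D, E, F
Layer 21-64: 44 each from A, B, C, E, F = 44*5 = 220 chips; eligible A, B, C, E, F
Layer 65-147: 83 each from A, B, C, F = 83*4 = 332 chips; eligible A, B, C, F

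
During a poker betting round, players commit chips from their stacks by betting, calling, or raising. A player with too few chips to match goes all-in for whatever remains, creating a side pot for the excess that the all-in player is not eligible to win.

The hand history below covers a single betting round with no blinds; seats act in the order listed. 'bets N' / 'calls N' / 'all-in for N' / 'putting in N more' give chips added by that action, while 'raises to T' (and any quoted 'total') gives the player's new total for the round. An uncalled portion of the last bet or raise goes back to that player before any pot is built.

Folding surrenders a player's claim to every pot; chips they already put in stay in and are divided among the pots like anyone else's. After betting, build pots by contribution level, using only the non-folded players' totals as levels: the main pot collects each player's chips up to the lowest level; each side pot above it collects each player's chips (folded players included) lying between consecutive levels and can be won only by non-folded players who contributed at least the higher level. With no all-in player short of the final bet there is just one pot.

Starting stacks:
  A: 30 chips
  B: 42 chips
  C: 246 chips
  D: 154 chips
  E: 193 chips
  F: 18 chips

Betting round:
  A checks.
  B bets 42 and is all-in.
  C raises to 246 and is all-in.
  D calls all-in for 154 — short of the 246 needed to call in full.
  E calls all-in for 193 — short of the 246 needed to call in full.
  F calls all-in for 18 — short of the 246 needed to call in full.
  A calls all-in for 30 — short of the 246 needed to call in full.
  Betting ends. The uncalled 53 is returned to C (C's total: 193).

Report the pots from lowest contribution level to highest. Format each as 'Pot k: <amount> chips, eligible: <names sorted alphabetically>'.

Contributions (after 53 returned to C): A=30, B=42, C=193, D=154, E=193, F=18
Pot levels (distinct totals of non-folded players): 18, 30, 42, 154, 193
Layer 1-18: 18 each from A, B, C, D, E, F = 18*6 = 108 chips; eligible A, B, C, D, E, F
Layer 19-30: 12 each from A, B, C, D, E = 12*5 = 60 chips; eligible A, B, C, D, E
Layer 31-42: 12 each from B, C, D, E = 12*4 = 48 chips; eligible B, C, D, E
Layer 43-154: 112 each from C, D, E = 112*3 = 336 chips; eligible C, D, E
Layer 155-193: 39 each from C, E = 39*2 = 78 chips; eligible C, E

Pot 1: 108 chips, eligible: A, B, C, D, E, F
Pot 2: 60 chips, eligible: A, B, C, D, E
Pot 3: 48 chips, eligible: B, C, D, E
Pot 4: 336 chips, eligible: C, D, E
Pot 5: 78 chips, eligible: C, E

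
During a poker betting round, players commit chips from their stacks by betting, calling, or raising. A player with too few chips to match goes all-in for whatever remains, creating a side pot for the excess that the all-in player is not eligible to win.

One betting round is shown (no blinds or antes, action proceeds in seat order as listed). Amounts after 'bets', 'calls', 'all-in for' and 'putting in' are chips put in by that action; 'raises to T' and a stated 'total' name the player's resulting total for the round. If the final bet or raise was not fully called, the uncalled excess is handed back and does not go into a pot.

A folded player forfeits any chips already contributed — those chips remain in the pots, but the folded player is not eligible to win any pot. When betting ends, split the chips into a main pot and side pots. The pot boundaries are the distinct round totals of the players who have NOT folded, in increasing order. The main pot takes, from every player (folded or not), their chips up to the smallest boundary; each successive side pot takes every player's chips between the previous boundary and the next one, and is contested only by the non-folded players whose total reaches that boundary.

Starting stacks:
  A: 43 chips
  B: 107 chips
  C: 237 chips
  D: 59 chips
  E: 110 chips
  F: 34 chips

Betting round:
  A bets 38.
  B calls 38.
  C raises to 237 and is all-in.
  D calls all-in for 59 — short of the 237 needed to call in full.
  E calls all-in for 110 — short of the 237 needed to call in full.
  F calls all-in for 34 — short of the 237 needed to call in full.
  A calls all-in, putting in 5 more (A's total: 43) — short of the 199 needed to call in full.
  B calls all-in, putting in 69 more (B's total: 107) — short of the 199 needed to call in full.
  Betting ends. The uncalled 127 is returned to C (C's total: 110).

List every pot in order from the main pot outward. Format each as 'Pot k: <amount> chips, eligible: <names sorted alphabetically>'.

Pot 1: 204 chips, eligible: A, B, C, D, E, F
Pot 2: 45 chips, eligible: A, B, C, D, E
Pot 3: 64 chips, eligible: B, C, D, E
Pot 4: 144 chips, eligible: B, C, E
Pot 5: 6 chips, eligible: C, E

Derivation:
Contributions (after 127 returned to C): A=43, B=107, C=110, D=59, E=110, F=34
Pot levels (distinct totals of non-folded players): 34, 43, 59, 107, 110
Layer 1-34: 34 each from A, B, C, D, E, F = 34*6 = 204 chips; eligible A, B, C, D, E, F
Layer 35-43: 9 each from A, B, C, D, E = 9*5 = 45 chips; eligible A, B, C, D, E
Layer 44-59: 16 each from B, C, D, E = 16*4 = 64 chips; eligible B, C, D, E
Layer 60-107: 48 each from B, C, E = 48*3 = 144 chips; eligible B, C, E
Layer 108-110: 3 each from C, E = 3*2 = 6 chips; eligible C, E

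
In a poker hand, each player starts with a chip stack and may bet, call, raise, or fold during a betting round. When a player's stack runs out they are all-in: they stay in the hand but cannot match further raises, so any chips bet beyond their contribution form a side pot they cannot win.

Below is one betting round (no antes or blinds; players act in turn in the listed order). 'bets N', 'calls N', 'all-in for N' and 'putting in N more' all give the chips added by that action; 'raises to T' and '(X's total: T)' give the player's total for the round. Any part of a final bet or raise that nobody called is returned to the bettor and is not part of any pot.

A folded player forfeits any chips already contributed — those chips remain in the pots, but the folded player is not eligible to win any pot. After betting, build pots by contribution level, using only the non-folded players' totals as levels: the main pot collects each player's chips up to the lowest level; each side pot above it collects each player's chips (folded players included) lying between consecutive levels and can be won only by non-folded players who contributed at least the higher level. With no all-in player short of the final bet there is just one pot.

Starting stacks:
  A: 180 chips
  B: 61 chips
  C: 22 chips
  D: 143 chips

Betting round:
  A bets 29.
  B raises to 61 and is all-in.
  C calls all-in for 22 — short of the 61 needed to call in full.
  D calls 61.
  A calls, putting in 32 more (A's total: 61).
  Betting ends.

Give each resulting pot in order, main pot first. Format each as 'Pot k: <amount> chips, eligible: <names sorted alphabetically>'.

Pot 1: 88 chips, eligible: A, B, C, D
Pot 2: 117 chips, eligible: A, B, D

Derivation:
Contributions: A=61, B=61, C=22, D=61
Pot levels (distinct totals of non-folded players): 22, 61
Layer 1-22: 22 each from A, B, C, D = 22*4 = 88 chips; eligible A, B, C, D
Layer 23-61: 39 each from A, B, D = 39*3 = 117 chips; eligible A, B, D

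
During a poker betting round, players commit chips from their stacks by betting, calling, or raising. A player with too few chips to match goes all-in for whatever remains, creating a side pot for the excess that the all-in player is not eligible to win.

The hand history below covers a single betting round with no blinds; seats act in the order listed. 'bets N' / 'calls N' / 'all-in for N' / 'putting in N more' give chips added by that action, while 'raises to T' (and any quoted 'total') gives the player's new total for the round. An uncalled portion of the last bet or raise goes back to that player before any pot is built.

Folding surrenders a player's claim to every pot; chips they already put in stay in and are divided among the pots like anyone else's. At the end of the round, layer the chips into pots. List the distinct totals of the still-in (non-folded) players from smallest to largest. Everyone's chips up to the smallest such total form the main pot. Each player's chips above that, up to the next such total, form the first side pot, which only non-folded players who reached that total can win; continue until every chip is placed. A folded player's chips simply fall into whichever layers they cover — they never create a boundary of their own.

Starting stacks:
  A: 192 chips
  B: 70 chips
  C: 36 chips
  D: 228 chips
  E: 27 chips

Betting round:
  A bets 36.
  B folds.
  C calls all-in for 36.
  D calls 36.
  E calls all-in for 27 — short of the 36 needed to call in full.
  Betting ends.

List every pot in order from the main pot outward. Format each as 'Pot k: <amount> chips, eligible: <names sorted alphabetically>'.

Contributions: A=36, C=36, D=36, E=27
Folded: B
Pot levels (distinct totals of non-folded players): 27, 36
Layer 1-27: 27 each from A, C, D, E = 27*4 = 108 chips; eligible A, C, D, E
Layer 28-36: 9 each from A, C, D = 9*3 = 27 chips; eligible A, C, D

Pot 1: 108 chips, eligible: A, C, D, E
Pot 2: 27 chips, eligible: A, C, D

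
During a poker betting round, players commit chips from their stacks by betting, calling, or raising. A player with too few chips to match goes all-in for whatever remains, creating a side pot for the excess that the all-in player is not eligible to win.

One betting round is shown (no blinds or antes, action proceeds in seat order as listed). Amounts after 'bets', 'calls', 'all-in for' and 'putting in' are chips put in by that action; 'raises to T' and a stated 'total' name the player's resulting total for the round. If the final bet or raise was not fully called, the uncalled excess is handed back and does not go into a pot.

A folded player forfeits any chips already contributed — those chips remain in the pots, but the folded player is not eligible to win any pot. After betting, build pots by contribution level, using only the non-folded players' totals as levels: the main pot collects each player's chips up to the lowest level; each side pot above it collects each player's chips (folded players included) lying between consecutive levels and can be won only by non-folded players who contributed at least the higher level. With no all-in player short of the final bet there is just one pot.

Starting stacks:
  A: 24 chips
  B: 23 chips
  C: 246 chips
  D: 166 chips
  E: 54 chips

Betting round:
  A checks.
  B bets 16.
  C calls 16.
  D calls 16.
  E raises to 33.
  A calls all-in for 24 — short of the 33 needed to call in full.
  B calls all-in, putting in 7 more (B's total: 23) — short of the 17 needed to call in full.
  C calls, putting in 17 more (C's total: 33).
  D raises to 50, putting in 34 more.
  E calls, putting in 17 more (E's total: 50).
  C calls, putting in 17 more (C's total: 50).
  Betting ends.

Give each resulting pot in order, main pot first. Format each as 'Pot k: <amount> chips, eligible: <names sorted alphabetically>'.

Contributions: A=24, B=23, C=50, D=50, E=50
Pot levels (distinct totals of non-folded players): 23, 24, 50
Layer 1-23: 23 each from A, B, C, D, E = 23*5 = 115 chips; eligible A, B, C, D, E
Layer 24-24: 1 each from A, C, D, E = 1*4 = 4 chips; eligible A, C, D, E
Layer 25-50: 26 each from C, D, E = 26*3 = 78 chips; eligible C, D, E

Pot 1: 115 chips, eligible: A, B, C, D, E
Pot 2: 4 chips, eligible: A, C, D, E
Pot 3: 78 chips, eligible: C, D, E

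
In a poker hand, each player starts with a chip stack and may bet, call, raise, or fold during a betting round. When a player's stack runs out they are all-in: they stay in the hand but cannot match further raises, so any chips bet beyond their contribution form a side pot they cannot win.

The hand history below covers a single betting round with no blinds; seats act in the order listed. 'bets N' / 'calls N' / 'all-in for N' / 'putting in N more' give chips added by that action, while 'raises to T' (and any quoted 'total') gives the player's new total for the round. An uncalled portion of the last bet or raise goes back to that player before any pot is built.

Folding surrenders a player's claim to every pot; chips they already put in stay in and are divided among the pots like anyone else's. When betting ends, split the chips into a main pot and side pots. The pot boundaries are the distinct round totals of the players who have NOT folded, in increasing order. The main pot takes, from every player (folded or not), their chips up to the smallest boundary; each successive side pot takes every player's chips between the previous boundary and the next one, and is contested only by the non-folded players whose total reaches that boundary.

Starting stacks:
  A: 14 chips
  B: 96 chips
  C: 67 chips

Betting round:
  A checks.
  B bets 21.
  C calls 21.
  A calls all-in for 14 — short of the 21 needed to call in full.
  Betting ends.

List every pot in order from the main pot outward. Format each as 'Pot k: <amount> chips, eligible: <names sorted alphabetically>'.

Pot 1: 42 chips, eligible: A, B, C
Pot 2: 14 chips, eligible: B, C

Derivation:
Contributions: A=14, B=21, C=21
Pot levels (distinct totals of non-folded players): 14, 21
Layer 1-14: 14 each from A, B, C = 14*3 = 42 chips; eligible A, B, C
Layer 15-21: 7 each from B, C = 7*2 = 14 chips; eligible B, C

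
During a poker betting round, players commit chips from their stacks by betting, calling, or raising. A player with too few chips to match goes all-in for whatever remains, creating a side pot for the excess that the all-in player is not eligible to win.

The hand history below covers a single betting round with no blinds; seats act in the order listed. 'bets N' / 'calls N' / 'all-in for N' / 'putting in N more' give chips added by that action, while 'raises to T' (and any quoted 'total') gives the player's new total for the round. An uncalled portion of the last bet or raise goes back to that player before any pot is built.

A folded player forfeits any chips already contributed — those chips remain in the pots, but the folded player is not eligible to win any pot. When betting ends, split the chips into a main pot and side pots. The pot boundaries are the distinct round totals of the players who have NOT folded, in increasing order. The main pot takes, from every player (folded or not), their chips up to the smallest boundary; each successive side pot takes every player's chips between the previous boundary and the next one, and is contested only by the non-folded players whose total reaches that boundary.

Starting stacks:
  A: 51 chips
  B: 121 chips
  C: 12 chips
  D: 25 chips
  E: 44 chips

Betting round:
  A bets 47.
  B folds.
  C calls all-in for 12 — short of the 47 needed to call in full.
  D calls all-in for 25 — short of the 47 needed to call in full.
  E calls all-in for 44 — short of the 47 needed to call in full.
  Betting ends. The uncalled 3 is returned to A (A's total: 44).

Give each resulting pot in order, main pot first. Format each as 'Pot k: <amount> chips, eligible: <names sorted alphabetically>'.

Pot 1: 48 chips, eligible: A, C, D, E
Pot 2: 39 chips, eligible: A, D, E
Pot 3: 38 chips, eligible: A, E

Derivation:
Contributions (after 3 returned to A): A=44, C=12, D=25, E=44
Folded: B
Pot levels (distinct totals of non-folded players): 12, 25, 44
Layer 1-12: 12 each from A, C, D, E = 12*4 = 48 chips; eligible A, C, D, E
Layer 13-25: 13 each from A, D, E = 13*3 = 39 chips; eligible A, D, E
Layer 26-44: 19 each from A, E = 19*2 = 38 chips; eligible A, E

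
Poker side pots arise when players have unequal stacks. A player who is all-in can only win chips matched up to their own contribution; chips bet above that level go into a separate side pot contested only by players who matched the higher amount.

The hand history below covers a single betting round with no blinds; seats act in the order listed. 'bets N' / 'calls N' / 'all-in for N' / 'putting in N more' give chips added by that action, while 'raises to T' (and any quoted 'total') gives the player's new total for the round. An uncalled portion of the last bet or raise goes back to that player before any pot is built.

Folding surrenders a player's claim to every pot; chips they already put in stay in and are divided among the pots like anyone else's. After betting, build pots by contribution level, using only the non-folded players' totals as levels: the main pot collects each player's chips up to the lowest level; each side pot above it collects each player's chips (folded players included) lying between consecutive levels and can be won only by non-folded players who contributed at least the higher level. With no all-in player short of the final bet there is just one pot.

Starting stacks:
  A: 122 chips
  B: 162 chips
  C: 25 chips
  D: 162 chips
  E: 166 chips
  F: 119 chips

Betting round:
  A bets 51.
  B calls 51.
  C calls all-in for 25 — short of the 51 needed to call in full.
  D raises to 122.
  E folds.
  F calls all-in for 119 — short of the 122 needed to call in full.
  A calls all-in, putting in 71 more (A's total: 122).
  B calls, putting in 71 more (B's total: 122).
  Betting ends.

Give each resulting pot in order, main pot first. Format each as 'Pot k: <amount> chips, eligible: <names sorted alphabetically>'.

Pot 1: 125 chips, eligible: A, B, C, D, F
Pot 2: 376 chips, eligible: A, B, D, F
Pot 3: 9 chips, eligible: A, B, D

Derivation:
Contributions: A=122, B=122, C=25, D=122, F=119
Folded: E
Pot levels (distinct totals of non-folded players): 25, 119, 122
Layer 1-25: 25 each from A, B, C, D, F = 25*5 = 125 chips; eligible A, B, C, D, F
Layer 26-119: 94 each from A, B, D, F = 94*4 = 376 chips; eligible A, B, D, F
Layer 120-122: 3 each from A, B, D = 3*3 = 9 chips; eligible A, B, D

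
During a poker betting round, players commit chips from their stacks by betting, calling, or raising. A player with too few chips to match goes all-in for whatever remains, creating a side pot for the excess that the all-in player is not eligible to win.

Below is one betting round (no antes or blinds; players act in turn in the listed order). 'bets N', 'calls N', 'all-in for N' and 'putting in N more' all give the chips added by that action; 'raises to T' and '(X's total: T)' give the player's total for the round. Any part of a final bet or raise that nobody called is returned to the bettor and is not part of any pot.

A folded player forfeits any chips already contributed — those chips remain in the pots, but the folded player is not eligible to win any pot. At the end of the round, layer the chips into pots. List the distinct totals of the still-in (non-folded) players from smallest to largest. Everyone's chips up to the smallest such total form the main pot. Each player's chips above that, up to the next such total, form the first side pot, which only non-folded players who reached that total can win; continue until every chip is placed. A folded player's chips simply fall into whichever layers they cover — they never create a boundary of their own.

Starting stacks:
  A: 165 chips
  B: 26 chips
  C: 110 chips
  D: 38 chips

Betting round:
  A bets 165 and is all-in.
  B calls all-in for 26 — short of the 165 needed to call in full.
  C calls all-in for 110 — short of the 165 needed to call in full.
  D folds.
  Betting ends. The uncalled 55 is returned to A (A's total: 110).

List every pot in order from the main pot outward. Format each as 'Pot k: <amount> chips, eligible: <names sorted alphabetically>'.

Contributions (after 55 returned to A): A=110, B=26, C=110
Folded: D
Pot levels (distinct totals of non-folded players): 26, 110
Layer 1-26: 26 each from A, B, C = 26*3 = 78 chips; eligible A, B, C
Layer 27-110: 84 each from A, C = 84*2 = 168 chips; eligible A, C

Pot 1: 78 chips, eligible: A, B, C
Pot 2: 168 chips, eligible: A, C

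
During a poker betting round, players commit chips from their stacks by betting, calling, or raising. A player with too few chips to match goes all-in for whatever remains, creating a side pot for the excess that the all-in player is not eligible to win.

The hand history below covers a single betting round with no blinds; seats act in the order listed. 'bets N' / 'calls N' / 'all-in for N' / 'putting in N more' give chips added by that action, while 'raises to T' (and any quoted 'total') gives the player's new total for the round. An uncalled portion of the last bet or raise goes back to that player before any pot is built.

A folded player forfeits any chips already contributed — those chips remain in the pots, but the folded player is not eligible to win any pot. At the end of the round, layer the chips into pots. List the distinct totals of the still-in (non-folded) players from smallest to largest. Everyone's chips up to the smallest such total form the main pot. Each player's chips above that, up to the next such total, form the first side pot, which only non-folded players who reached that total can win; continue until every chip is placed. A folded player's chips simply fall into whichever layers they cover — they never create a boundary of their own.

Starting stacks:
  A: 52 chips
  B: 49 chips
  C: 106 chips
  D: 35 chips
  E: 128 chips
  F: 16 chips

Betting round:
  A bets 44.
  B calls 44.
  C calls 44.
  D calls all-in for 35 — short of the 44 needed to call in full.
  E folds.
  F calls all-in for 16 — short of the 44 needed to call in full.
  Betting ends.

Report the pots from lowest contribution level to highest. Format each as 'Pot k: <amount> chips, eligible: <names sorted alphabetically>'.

Contributions: A=44, B=44, C=44, D=35, F=16
Folded: E
Pot levels (distinct totals of non-folded players): 16, 35, 44
Layer 1-16: 16 each from A, B, C, D, F = 16*5 = 80 chips; eligible A, B, C, D, F
Layer 17-35: 19 each from A, B, C, D = 19*4 = 76 chips; eligible A, B, C, D
Layer 36-44: 9 each from A, B, C = 9*3 = 27 chips; eligible A, B, C

Pot 1: 80 chips, eligible: A, B, C, D, F
Pot 2: 76 chips, eligible: A, B, C, D
Pot 3: 27 chips, eligible: A, B, C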